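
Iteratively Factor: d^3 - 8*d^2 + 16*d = (d - 4)*(d^2 - 4*d) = d*(d - 4)*(d - 4)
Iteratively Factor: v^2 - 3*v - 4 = (v + 1)*(v - 4)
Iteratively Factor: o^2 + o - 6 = (o - 2)*(o + 3)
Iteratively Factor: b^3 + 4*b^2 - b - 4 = (b + 1)*(b^2 + 3*b - 4) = (b + 1)*(b + 4)*(b - 1)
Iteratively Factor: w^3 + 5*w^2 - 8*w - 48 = (w + 4)*(w^2 + w - 12) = (w - 3)*(w + 4)*(w + 4)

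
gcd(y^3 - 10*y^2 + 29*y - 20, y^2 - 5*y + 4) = y^2 - 5*y + 4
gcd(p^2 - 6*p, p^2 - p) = p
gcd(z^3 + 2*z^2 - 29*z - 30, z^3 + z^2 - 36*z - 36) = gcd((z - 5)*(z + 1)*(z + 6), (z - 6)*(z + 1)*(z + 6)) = z^2 + 7*z + 6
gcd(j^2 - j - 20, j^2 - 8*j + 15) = j - 5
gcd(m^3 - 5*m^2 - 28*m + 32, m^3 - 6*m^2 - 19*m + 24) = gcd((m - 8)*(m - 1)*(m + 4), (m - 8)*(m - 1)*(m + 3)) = m^2 - 9*m + 8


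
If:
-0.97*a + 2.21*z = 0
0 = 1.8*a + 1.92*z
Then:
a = 0.00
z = 0.00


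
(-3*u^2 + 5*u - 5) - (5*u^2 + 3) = -8*u^2 + 5*u - 8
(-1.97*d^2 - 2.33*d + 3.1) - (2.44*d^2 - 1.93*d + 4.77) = -4.41*d^2 - 0.4*d - 1.67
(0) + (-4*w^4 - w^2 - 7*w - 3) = -4*w^4 - w^2 - 7*w - 3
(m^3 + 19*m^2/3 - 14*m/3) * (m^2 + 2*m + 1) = m^5 + 25*m^4/3 + 9*m^3 - 3*m^2 - 14*m/3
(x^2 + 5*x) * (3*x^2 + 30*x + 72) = 3*x^4 + 45*x^3 + 222*x^2 + 360*x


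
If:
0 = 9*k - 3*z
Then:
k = z/3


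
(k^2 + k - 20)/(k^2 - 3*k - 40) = (k - 4)/(k - 8)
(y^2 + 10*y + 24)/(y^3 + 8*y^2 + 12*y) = (y + 4)/(y*(y + 2))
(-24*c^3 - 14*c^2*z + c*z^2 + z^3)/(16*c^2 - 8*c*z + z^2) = (6*c^2 + 5*c*z + z^2)/(-4*c + z)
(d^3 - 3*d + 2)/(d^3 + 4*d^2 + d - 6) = (d - 1)/(d + 3)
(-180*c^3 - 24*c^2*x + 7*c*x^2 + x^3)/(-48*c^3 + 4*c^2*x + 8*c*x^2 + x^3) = (-30*c^2 + c*x + x^2)/(-8*c^2 + 2*c*x + x^2)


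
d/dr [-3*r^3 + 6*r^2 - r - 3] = -9*r^2 + 12*r - 1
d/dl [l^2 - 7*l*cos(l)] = 7*l*sin(l) + 2*l - 7*cos(l)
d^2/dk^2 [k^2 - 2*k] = 2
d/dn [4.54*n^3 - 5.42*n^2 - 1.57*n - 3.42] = 13.62*n^2 - 10.84*n - 1.57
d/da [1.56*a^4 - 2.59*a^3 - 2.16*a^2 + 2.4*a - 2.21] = 6.24*a^3 - 7.77*a^2 - 4.32*a + 2.4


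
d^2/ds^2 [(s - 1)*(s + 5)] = 2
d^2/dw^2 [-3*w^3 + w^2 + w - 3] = 2 - 18*w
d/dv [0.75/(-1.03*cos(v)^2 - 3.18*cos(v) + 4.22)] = -(1.545*cos(v) + 2.385)*sin(v)/(1.03*cos(v)^2 + 3.18*cos(v) - 4.22)^2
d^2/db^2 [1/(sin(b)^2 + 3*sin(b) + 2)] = (-4*sin(b)^3 - 5*sin(b)^2 + 10*sin(b) + 14)/((sin(b) + 1)^2*(sin(b) + 2)^3)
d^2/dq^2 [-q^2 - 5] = -2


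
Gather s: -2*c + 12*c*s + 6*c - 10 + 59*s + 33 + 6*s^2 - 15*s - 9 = 4*c + 6*s^2 + s*(12*c + 44) + 14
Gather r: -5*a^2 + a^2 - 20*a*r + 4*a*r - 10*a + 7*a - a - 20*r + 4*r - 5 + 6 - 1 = -4*a^2 - 4*a + r*(-16*a - 16)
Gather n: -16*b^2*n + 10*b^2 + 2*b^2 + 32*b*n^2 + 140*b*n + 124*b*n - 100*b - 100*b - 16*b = 12*b^2 + 32*b*n^2 - 216*b + n*(-16*b^2 + 264*b)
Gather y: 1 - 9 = -8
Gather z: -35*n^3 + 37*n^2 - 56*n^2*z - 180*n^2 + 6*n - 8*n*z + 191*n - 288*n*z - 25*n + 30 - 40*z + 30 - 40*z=-35*n^3 - 143*n^2 + 172*n + z*(-56*n^2 - 296*n - 80) + 60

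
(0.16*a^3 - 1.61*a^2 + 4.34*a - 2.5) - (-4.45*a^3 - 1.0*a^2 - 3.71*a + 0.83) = 4.61*a^3 - 0.61*a^2 + 8.05*a - 3.33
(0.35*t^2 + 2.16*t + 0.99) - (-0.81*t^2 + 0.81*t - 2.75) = 1.16*t^2 + 1.35*t + 3.74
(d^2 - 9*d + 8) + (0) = d^2 - 9*d + 8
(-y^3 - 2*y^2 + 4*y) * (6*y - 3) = -6*y^4 - 9*y^3 + 30*y^2 - 12*y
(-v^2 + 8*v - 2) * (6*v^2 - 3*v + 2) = -6*v^4 + 51*v^3 - 38*v^2 + 22*v - 4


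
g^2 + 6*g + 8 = (g + 2)*(g + 4)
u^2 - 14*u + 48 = (u - 8)*(u - 6)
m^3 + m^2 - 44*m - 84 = (m - 7)*(m + 2)*(m + 6)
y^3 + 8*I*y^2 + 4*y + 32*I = (y - 2*I)*(y + 2*I)*(y + 8*I)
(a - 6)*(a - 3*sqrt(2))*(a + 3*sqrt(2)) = a^3 - 6*a^2 - 18*a + 108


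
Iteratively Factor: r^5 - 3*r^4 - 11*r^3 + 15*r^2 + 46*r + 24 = (r + 1)*(r^4 - 4*r^3 - 7*r^2 + 22*r + 24) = (r + 1)^2*(r^3 - 5*r^2 - 2*r + 24) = (r + 1)^2*(r + 2)*(r^2 - 7*r + 12) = (r - 3)*(r + 1)^2*(r + 2)*(r - 4)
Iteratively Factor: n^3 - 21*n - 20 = (n + 4)*(n^2 - 4*n - 5) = (n + 1)*(n + 4)*(n - 5)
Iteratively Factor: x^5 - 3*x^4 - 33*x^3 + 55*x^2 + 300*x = (x - 5)*(x^4 + 2*x^3 - 23*x^2 - 60*x) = (x - 5)^2*(x^3 + 7*x^2 + 12*x) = (x - 5)^2*(x + 3)*(x^2 + 4*x) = (x - 5)^2*(x + 3)*(x + 4)*(x)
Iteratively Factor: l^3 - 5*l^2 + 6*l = (l)*(l^2 - 5*l + 6) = l*(l - 2)*(l - 3)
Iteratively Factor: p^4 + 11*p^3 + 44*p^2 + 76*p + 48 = (p + 2)*(p^3 + 9*p^2 + 26*p + 24) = (p + 2)^2*(p^2 + 7*p + 12) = (p + 2)^2*(p + 3)*(p + 4)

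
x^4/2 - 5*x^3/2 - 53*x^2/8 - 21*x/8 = x*(x/2 + 1/4)*(x - 7)*(x + 3/2)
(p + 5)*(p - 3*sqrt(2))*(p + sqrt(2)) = p^3 - 2*sqrt(2)*p^2 + 5*p^2 - 10*sqrt(2)*p - 6*p - 30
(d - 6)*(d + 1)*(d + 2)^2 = d^4 - d^3 - 22*d^2 - 44*d - 24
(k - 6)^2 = k^2 - 12*k + 36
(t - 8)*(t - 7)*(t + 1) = t^3 - 14*t^2 + 41*t + 56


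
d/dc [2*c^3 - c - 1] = 6*c^2 - 1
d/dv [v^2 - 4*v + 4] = 2*v - 4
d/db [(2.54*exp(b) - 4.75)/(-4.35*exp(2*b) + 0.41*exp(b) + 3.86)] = (11.049*exp(2*b) - 41.325*exp(b) + 11.7519)*exp(b)/(18.9225*exp(4*b) - 3.567*exp(3*b) - 33.4139*exp(2*b) + 3.1652*exp(b) + 14.8996)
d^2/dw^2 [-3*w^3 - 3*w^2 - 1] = -18*w - 6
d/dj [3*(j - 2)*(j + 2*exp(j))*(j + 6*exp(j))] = 24*j^2*exp(j) + 9*j^2 + 72*j*exp(2*j) - 12*j - 108*exp(2*j) - 48*exp(j)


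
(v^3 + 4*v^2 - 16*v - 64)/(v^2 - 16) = v + 4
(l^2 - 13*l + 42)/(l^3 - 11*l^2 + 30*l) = (l - 7)/(l*(l - 5))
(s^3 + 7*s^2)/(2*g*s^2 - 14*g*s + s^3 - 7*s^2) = s*(s + 7)/(2*g*s - 14*g + s^2 - 7*s)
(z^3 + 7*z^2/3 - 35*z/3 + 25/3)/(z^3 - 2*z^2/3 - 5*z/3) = (z^2 + 4*z - 5)/(z*(z + 1))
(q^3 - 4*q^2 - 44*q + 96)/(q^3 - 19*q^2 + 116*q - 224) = (q^2 + 4*q - 12)/(q^2 - 11*q + 28)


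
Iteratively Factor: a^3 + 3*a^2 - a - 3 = (a + 1)*(a^2 + 2*a - 3) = (a - 1)*(a + 1)*(a + 3)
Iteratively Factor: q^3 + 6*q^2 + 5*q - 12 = (q + 3)*(q^2 + 3*q - 4) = (q - 1)*(q + 3)*(q + 4)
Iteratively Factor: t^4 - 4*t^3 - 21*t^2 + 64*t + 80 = (t - 4)*(t^3 - 21*t - 20) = (t - 4)*(t + 1)*(t^2 - t - 20) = (t - 4)*(t + 1)*(t + 4)*(t - 5)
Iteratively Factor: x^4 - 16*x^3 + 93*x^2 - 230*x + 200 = (x - 4)*(x^3 - 12*x^2 + 45*x - 50) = (x - 4)*(x - 2)*(x^2 - 10*x + 25) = (x - 5)*(x - 4)*(x - 2)*(x - 5)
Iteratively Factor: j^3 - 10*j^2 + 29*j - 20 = (j - 1)*(j^2 - 9*j + 20) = (j - 5)*(j - 1)*(j - 4)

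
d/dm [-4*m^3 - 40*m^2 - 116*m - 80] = -12*m^2 - 80*m - 116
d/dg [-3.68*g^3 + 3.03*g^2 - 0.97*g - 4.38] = -11.04*g^2 + 6.06*g - 0.97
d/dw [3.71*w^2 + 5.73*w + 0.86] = 7.42*w + 5.73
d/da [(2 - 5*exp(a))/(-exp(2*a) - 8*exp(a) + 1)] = (-5*exp(2*a) + 4*exp(a) + 11)*exp(a)/(exp(4*a) + 16*exp(3*a) + 62*exp(2*a) - 16*exp(a) + 1)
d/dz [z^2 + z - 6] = 2*z + 1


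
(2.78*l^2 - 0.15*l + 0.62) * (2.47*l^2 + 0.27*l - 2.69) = 6.8666*l^4 + 0.3801*l^3 - 5.9873*l^2 + 0.5709*l - 1.6678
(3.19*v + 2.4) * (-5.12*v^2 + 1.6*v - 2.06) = -16.3328*v^3 - 7.184*v^2 - 2.7314*v - 4.944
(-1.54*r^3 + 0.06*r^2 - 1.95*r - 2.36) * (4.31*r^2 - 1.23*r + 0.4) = -6.6374*r^5 + 2.1528*r^4 - 9.0943*r^3 - 7.7491*r^2 + 2.1228*r - 0.944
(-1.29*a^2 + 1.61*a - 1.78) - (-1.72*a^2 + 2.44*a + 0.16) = 0.43*a^2 - 0.83*a - 1.94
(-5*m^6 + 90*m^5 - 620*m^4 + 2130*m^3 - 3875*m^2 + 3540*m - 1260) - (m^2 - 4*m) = -5*m^6 + 90*m^5 - 620*m^4 + 2130*m^3 - 3876*m^2 + 3544*m - 1260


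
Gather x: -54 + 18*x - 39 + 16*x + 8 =34*x - 85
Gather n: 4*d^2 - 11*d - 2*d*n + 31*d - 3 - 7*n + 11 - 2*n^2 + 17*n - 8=4*d^2 + 20*d - 2*n^2 + n*(10 - 2*d)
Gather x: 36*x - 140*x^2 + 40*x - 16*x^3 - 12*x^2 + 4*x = -16*x^3 - 152*x^2 + 80*x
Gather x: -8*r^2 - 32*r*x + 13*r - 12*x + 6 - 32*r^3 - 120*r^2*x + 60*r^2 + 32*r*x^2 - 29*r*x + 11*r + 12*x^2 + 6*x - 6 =-32*r^3 + 52*r^2 + 24*r + x^2*(32*r + 12) + x*(-120*r^2 - 61*r - 6)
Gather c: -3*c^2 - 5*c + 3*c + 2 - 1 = -3*c^2 - 2*c + 1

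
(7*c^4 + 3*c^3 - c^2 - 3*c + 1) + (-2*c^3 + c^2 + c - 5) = 7*c^4 + c^3 - 2*c - 4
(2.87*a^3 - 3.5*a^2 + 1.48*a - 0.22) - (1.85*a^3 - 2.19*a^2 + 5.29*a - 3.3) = 1.02*a^3 - 1.31*a^2 - 3.81*a + 3.08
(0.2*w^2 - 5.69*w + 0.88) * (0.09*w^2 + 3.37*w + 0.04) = 0.018*w^4 + 0.1619*w^3 - 19.0881*w^2 + 2.738*w + 0.0352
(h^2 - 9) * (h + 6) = h^3 + 6*h^2 - 9*h - 54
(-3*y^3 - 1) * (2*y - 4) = -6*y^4 + 12*y^3 - 2*y + 4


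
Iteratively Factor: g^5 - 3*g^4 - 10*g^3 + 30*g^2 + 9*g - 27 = (g + 1)*(g^4 - 4*g^3 - 6*g^2 + 36*g - 27) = (g - 1)*(g + 1)*(g^3 - 3*g^2 - 9*g + 27) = (g - 3)*(g - 1)*(g + 1)*(g^2 - 9) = (g - 3)^2*(g - 1)*(g + 1)*(g + 3)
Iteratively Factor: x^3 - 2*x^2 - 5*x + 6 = (x + 2)*(x^2 - 4*x + 3) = (x - 3)*(x + 2)*(x - 1)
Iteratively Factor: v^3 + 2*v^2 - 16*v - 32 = (v + 4)*(v^2 - 2*v - 8) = (v + 2)*(v + 4)*(v - 4)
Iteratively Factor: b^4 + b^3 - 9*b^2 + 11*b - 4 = (b - 1)*(b^3 + 2*b^2 - 7*b + 4) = (b - 1)^2*(b^2 + 3*b - 4) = (b - 1)^2*(b + 4)*(b - 1)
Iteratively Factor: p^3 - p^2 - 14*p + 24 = (p - 3)*(p^2 + 2*p - 8) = (p - 3)*(p + 4)*(p - 2)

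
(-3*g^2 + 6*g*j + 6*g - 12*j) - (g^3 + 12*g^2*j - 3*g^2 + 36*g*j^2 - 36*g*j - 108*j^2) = -g^3 - 12*g^2*j - 36*g*j^2 + 42*g*j + 6*g + 108*j^2 - 12*j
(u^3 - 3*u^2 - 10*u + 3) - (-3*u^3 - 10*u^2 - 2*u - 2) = 4*u^3 + 7*u^2 - 8*u + 5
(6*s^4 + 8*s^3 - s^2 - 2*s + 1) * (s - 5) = 6*s^5 - 22*s^4 - 41*s^3 + 3*s^2 + 11*s - 5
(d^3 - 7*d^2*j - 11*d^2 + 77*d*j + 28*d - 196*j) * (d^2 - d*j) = d^5 - 8*d^4*j - 11*d^4 + 7*d^3*j^2 + 88*d^3*j + 28*d^3 - 77*d^2*j^2 - 224*d^2*j + 196*d*j^2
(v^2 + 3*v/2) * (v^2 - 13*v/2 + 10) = v^4 - 5*v^3 + v^2/4 + 15*v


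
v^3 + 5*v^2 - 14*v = v*(v - 2)*(v + 7)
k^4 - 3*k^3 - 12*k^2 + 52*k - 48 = (k - 3)*(k - 2)^2*(k + 4)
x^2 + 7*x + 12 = (x + 3)*(x + 4)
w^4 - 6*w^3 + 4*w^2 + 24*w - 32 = (w - 4)*(w - 2)^2*(w + 2)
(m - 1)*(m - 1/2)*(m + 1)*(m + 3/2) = m^4 + m^3 - 7*m^2/4 - m + 3/4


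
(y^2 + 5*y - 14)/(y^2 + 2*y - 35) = (y - 2)/(y - 5)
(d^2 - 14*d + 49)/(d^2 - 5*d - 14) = (d - 7)/(d + 2)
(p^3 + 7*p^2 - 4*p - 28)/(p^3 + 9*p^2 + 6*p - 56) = (p + 2)/(p + 4)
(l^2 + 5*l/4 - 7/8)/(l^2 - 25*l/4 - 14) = (l - 1/2)/(l - 8)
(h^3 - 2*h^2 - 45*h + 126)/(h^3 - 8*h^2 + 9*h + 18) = (h + 7)/(h + 1)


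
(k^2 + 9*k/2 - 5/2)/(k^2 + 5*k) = (k - 1/2)/k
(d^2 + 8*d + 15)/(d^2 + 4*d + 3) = (d + 5)/(d + 1)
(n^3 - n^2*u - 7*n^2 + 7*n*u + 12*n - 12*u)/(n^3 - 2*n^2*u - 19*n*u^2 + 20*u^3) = (-n^2 + 7*n - 12)/(-n^2 + n*u + 20*u^2)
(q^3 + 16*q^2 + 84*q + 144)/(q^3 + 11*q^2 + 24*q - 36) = (q + 4)/(q - 1)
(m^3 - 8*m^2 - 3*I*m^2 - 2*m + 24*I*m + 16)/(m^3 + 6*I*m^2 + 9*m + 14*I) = (m^2 - m*(8 + I) + 8*I)/(m^2 + 8*I*m - 7)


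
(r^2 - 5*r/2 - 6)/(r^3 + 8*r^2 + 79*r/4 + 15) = 2*(r - 4)/(2*r^2 + 13*r + 20)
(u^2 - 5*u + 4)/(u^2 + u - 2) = (u - 4)/(u + 2)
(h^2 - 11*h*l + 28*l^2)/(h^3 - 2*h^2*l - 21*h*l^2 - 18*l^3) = (-h^2 + 11*h*l - 28*l^2)/(-h^3 + 2*h^2*l + 21*h*l^2 + 18*l^3)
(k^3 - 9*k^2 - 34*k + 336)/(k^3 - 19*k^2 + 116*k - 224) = (k + 6)/(k - 4)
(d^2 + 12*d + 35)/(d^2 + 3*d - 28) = (d + 5)/(d - 4)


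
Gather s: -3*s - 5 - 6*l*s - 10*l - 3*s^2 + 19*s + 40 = -10*l - 3*s^2 + s*(16 - 6*l) + 35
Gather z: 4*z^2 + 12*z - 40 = 4*z^2 + 12*z - 40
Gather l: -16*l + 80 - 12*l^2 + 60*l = -12*l^2 + 44*l + 80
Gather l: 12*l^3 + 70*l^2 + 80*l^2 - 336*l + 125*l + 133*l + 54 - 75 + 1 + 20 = 12*l^3 + 150*l^2 - 78*l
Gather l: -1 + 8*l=8*l - 1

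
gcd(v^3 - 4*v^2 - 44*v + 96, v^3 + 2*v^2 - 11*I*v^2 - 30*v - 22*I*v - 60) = 1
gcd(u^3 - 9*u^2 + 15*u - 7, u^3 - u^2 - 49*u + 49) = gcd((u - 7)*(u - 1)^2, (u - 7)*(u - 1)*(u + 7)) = u^2 - 8*u + 7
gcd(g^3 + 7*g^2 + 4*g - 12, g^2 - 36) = g + 6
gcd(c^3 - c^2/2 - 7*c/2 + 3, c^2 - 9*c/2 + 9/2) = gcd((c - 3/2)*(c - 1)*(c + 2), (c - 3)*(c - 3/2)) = c - 3/2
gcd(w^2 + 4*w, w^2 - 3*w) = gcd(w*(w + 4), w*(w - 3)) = w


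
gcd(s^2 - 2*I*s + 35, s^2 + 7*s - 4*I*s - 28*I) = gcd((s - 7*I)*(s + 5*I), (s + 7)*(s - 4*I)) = 1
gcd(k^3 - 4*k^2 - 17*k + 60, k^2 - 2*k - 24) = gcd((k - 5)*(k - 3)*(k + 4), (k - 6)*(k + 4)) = k + 4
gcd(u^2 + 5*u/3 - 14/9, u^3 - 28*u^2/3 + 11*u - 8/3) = 1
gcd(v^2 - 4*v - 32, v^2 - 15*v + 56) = v - 8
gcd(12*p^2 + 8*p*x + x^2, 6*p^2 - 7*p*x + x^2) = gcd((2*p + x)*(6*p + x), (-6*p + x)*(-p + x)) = 1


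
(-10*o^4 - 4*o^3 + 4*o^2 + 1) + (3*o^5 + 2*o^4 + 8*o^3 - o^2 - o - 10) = 3*o^5 - 8*o^4 + 4*o^3 + 3*o^2 - o - 9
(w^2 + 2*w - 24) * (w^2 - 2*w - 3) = w^4 - 31*w^2 + 42*w + 72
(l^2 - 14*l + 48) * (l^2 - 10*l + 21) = l^4 - 24*l^3 + 209*l^2 - 774*l + 1008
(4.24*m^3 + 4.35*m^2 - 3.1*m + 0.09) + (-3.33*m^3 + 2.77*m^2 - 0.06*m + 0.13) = 0.91*m^3 + 7.12*m^2 - 3.16*m + 0.22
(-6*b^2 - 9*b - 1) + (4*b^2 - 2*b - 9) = -2*b^2 - 11*b - 10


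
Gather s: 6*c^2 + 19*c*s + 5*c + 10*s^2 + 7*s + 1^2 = 6*c^2 + 5*c + 10*s^2 + s*(19*c + 7) + 1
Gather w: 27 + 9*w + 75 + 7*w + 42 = 16*w + 144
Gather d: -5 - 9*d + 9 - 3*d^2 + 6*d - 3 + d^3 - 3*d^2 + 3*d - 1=d^3 - 6*d^2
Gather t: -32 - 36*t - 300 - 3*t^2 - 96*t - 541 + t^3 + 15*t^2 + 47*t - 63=t^3 + 12*t^2 - 85*t - 936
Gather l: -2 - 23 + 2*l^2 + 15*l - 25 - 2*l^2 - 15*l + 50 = 0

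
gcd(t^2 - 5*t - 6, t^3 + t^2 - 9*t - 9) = t + 1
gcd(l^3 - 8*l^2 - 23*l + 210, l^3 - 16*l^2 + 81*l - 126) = l^2 - 13*l + 42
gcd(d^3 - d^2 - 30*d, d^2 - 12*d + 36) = d - 6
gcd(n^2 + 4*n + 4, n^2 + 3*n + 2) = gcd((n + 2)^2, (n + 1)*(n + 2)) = n + 2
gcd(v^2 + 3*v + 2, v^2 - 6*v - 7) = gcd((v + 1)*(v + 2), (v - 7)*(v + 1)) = v + 1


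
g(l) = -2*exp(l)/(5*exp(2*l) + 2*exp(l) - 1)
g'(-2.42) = 0.30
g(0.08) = -0.31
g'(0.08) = 0.30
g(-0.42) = -0.53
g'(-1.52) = 5.18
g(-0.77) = -0.93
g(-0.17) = -0.40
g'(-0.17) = 0.43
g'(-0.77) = 1.93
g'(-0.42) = 0.68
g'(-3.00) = 0.13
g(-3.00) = 0.11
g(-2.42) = 0.23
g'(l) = -2*(-10*exp(2*l) - 2*exp(l))*exp(l)/(5*exp(2*l) + 2*exp(l) - 1)^2 - 2*exp(l)/(5*exp(2*l) + 2*exp(l) - 1)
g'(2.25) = 0.04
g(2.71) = -0.03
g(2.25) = -0.04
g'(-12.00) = 0.00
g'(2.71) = 0.03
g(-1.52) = 1.35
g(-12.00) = 0.00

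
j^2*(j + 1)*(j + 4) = j^4 + 5*j^3 + 4*j^2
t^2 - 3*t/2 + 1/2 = (t - 1)*(t - 1/2)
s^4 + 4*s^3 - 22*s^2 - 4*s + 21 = (s - 3)*(s - 1)*(s + 1)*(s + 7)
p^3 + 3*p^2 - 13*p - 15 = (p - 3)*(p + 1)*(p + 5)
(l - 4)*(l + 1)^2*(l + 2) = l^4 - 11*l^2 - 18*l - 8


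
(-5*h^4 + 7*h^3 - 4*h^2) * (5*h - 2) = -25*h^5 + 45*h^4 - 34*h^3 + 8*h^2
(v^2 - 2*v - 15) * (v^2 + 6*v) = v^4 + 4*v^3 - 27*v^2 - 90*v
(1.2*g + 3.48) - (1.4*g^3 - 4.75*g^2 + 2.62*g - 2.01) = -1.4*g^3 + 4.75*g^2 - 1.42*g + 5.49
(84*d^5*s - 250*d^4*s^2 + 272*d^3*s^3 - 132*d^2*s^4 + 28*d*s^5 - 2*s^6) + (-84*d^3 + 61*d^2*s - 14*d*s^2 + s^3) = 84*d^5*s - 250*d^4*s^2 + 272*d^3*s^3 - 84*d^3 - 132*d^2*s^4 + 61*d^2*s + 28*d*s^5 - 14*d*s^2 - 2*s^6 + s^3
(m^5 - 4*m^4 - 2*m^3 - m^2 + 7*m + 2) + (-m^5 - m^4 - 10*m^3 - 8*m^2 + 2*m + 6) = -5*m^4 - 12*m^3 - 9*m^2 + 9*m + 8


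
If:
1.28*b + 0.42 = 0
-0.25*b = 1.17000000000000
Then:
No Solution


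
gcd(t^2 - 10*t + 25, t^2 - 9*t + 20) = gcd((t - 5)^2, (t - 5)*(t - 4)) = t - 5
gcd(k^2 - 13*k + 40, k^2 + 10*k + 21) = 1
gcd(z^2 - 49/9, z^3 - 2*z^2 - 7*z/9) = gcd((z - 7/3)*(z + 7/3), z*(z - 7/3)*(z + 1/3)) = z - 7/3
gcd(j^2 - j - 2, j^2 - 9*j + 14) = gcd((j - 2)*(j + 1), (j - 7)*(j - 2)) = j - 2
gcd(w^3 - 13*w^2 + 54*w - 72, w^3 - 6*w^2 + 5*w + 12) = w^2 - 7*w + 12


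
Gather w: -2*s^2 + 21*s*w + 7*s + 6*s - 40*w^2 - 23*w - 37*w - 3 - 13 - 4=-2*s^2 + 13*s - 40*w^2 + w*(21*s - 60) - 20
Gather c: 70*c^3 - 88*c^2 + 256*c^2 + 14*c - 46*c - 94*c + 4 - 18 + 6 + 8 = 70*c^3 + 168*c^2 - 126*c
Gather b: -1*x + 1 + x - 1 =0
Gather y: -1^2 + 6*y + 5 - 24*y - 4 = -18*y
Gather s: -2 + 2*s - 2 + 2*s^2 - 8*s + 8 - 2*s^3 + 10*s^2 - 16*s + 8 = -2*s^3 + 12*s^2 - 22*s + 12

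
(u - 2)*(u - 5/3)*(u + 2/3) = u^3 - 3*u^2 + 8*u/9 + 20/9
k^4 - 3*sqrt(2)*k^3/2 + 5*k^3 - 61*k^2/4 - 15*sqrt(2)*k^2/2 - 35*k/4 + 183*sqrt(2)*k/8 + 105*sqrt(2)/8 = (k - 5/2)*(k + 1/2)*(k + 7)*(k - 3*sqrt(2)/2)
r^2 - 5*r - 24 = (r - 8)*(r + 3)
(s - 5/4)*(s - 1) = s^2 - 9*s/4 + 5/4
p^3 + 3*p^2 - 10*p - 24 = (p - 3)*(p + 2)*(p + 4)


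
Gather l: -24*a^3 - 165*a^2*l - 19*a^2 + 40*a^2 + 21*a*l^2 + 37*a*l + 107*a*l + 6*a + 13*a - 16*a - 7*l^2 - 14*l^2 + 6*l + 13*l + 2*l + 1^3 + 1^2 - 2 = -24*a^3 + 21*a^2 + 3*a + l^2*(21*a - 21) + l*(-165*a^2 + 144*a + 21)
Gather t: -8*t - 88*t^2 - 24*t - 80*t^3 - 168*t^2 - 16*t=-80*t^3 - 256*t^2 - 48*t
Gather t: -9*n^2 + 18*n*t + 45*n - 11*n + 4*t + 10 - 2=-9*n^2 + 34*n + t*(18*n + 4) + 8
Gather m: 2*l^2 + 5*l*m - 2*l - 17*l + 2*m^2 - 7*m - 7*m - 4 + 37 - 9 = 2*l^2 - 19*l + 2*m^2 + m*(5*l - 14) + 24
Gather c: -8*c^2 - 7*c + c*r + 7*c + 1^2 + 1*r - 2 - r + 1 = -8*c^2 + c*r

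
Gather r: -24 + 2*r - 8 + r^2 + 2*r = r^2 + 4*r - 32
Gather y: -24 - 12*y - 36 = -12*y - 60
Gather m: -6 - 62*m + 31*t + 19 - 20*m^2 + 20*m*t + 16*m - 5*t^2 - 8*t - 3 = -20*m^2 + m*(20*t - 46) - 5*t^2 + 23*t + 10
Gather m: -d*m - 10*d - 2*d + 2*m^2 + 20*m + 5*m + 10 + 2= -12*d + 2*m^2 + m*(25 - d) + 12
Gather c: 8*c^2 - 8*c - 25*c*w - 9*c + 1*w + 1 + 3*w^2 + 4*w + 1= 8*c^2 + c*(-25*w - 17) + 3*w^2 + 5*w + 2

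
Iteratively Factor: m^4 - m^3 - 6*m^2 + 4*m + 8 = (m + 2)*(m^3 - 3*m^2 + 4) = (m - 2)*(m + 2)*(m^2 - m - 2) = (m - 2)^2*(m + 2)*(m + 1)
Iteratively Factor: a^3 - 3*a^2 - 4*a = (a + 1)*(a^2 - 4*a) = a*(a + 1)*(a - 4)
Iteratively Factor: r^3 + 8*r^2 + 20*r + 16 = (r + 4)*(r^2 + 4*r + 4) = (r + 2)*(r + 4)*(r + 2)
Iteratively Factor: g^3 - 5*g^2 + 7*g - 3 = (g - 1)*(g^2 - 4*g + 3) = (g - 3)*(g - 1)*(g - 1)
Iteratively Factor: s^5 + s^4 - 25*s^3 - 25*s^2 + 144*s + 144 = (s - 4)*(s^4 + 5*s^3 - 5*s^2 - 45*s - 36) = (s - 4)*(s + 3)*(s^3 + 2*s^2 - 11*s - 12) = (s - 4)*(s + 1)*(s + 3)*(s^2 + s - 12) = (s - 4)*(s + 1)*(s + 3)*(s + 4)*(s - 3)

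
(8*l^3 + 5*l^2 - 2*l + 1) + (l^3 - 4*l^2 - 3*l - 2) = 9*l^3 + l^2 - 5*l - 1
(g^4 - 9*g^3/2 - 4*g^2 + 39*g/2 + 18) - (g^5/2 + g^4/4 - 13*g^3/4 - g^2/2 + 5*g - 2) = -g^5/2 + 3*g^4/4 - 5*g^3/4 - 7*g^2/2 + 29*g/2 + 20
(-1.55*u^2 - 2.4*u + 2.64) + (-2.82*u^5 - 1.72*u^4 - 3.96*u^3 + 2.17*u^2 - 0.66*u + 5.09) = -2.82*u^5 - 1.72*u^4 - 3.96*u^3 + 0.62*u^2 - 3.06*u + 7.73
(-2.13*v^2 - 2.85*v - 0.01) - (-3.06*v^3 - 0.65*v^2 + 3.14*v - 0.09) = 3.06*v^3 - 1.48*v^2 - 5.99*v + 0.08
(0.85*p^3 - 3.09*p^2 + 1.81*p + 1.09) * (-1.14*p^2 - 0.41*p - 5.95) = -0.969*p^5 + 3.1741*p^4 - 5.854*p^3 + 16.4008*p^2 - 11.2164*p - 6.4855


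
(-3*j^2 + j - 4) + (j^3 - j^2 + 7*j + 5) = j^3 - 4*j^2 + 8*j + 1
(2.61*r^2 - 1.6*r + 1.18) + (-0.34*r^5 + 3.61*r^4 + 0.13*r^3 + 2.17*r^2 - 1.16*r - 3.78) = -0.34*r^5 + 3.61*r^4 + 0.13*r^3 + 4.78*r^2 - 2.76*r - 2.6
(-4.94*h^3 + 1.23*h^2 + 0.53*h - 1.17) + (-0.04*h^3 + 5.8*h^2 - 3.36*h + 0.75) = -4.98*h^3 + 7.03*h^2 - 2.83*h - 0.42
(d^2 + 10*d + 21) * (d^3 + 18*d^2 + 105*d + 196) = d^5 + 28*d^4 + 306*d^3 + 1624*d^2 + 4165*d + 4116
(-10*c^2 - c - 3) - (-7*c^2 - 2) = -3*c^2 - c - 1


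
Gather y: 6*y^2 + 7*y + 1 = 6*y^2 + 7*y + 1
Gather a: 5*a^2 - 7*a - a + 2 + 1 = 5*a^2 - 8*a + 3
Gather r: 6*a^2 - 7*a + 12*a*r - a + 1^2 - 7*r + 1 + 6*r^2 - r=6*a^2 - 8*a + 6*r^2 + r*(12*a - 8) + 2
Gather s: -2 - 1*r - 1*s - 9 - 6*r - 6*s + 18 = -7*r - 7*s + 7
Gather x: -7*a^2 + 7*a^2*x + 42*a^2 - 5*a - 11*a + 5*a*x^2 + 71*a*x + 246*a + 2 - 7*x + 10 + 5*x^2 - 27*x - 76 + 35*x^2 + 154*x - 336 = 35*a^2 + 230*a + x^2*(5*a + 40) + x*(7*a^2 + 71*a + 120) - 400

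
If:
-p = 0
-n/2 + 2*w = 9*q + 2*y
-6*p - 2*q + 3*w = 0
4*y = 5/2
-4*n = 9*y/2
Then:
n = -45/64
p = 0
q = -15/128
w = -5/64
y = 5/8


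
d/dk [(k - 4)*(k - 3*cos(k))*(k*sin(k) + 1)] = (k - 4)*(k - 3*cos(k))*(k*cos(k) + sin(k)) + (k - 4)*(k*sin(k) + 1)*(3*sin(k) + 1) + (k - 3*cos(k))*(k*sin(k) + 1)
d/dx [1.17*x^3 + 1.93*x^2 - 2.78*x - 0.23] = 3.51*x^2 + 3.86*x - 2.78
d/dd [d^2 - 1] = 2*d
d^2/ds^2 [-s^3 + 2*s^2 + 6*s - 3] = 4 - 6*s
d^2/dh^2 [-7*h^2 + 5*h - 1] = -14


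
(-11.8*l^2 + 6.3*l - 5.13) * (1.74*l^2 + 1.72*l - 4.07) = -20.532*l^4 - 9.334*l^3 + 49.9358*l^2 - 34.4646*l + 20.8791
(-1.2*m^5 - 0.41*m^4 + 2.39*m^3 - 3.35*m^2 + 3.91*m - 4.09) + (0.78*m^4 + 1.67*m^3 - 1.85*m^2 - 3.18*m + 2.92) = -1.2*m^5 + 0.37*m^4 + 4.06*m^3 - 5.2*m^2 + 0.73*m - 1.17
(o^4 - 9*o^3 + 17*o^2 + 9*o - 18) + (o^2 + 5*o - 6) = o^4 - 9*o^3 + 18*o^2 + 14*o - 24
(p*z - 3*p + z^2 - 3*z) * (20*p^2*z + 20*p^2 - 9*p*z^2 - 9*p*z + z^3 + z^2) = 20*p^3*z^2 - 40*p^3*z - 60*p^3 + 11*p^2*z^3 - 22*p^2*z^2 - 33*p^2*z - 8*p*z^4 + 16*p*z^3 + 24*p*z^2 + z^5 - 2*z^4 - 3*z^3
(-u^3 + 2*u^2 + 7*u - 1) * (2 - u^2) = u^5 - 2*u^4 - 9*u^3 + 5*u^2 + 14*u - 2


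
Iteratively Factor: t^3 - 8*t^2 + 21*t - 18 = (t - 3)*(t^2 - 5*t + 6) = (t - 3)*(t - 2)*(t - 3)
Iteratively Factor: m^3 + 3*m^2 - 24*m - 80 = (m - 5)*(m^2 + 8*m + 16) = (m - 5)*(m + 4)*(m + 4)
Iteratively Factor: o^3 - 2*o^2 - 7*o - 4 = (o - 4)*(o^2 + 2*o + 1) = (o - 4)*(o + 1)*(o + 1)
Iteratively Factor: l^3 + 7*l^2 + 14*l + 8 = (l + 4)*(l^2 + 3*l + 2) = (l + 2)*(l + 4)*(l + 1)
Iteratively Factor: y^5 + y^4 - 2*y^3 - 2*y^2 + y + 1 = (y - 1)*(y^4 + 2*y^3 - 2*y - 1) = (y - 1)^2*(y^3 + 3*y^2 + 3*y + 1) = (y - 1)^2*(y + 1)*(y^2 + 2*y + 1) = (y - 1)^2*(y + 1)^2*(y + 1)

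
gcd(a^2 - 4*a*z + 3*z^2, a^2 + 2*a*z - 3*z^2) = -a + z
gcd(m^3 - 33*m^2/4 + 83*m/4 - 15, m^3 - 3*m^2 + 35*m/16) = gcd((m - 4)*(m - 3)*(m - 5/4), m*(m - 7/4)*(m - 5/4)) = m - 5/4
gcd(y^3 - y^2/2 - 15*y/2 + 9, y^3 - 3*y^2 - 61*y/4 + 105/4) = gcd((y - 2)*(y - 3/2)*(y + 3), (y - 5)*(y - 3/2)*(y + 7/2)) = y - 3/2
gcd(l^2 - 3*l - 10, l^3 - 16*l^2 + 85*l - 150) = l - 5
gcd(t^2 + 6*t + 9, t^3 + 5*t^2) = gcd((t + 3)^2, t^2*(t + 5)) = 1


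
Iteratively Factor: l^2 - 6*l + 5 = (l - 5)*(l - 1)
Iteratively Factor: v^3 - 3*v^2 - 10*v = (v - 5)*(v^2 + 2*v) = (v - 5)*(v + 2)*(v)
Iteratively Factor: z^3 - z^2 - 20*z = (z)*(z^2 - z - 20) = z*(z + 4)*(z - 5)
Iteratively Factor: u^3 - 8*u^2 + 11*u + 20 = (u - 4)*(u^2 - 4*u - 5) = (u - 5)*(u - 4)*(u + 1)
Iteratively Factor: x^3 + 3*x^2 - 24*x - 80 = (x - 5)*(x^2 + 8*x + 16) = (x - 5)*(x + 4)*(x + 4)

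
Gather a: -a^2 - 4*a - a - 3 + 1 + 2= -a^2 - 5*a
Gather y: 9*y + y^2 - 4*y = y^2 + 5*y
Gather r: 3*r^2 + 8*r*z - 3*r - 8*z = 3*r^2 + r*(8*z - 3) - 8*z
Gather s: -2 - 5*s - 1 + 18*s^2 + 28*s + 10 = 18*s^2 + 23*s + 7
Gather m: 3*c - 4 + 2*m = 3*c + 2*m - 4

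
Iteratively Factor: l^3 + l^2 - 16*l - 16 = (l + 4)*(l^2 - 3*l - 4) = (l - 4)*(l + 4)*(l + 1)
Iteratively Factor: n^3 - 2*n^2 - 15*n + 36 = (n - 3)*(n^2 + n - 12) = (n - 3)^2*(n + 4)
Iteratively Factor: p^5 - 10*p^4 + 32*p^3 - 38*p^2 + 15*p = (p - 3)*(p^4 - 7*p^3 + 11*p^2 - 5*p) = (p - 3)*(p - 1)*(p^3 - 6*p^2 + 5*p) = (p - 5)*(p - 3)*(p - 1)*(p^2 - p) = p*(p - 5)*(p - 3)*(p - 1)*(p - 1)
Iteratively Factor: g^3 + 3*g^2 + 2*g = (g)*(g^2 + 3*g + 2) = g*(g + 1)*(g + 2)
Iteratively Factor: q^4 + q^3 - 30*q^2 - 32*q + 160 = (q + 4)*(q^3 - 3*q^2 - 18*q + 40) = (q - 5)*(q + 4)*(q^2 + 2*q - 8) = (q - 5)*(q + 4)^2*(q - 2)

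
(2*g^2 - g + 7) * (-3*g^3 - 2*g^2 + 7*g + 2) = -6*g^5 - g^4 - 5*g^3 - 17*g^2 + 47*g + 14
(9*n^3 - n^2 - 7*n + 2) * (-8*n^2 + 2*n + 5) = -72*n^5 + 26*n^4 + 99*n^3 - 35*n^2 - 31*n + 10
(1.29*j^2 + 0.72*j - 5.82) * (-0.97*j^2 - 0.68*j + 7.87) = -1.2513*j^4 - 1.5756*j^3 + 15.3081*j^2 + 9.624*j - 45.8034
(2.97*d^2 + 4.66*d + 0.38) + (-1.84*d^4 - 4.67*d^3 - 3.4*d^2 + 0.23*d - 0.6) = -1.84*d^4 - 4.67*d^3 - 0.43*d^2 + 4.89*d - 0.22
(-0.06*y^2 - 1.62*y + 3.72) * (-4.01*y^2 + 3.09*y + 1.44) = 0.2406*y^4 + 6.3108*y^3 - 20.0094*y^2 + 9.162*y + 5.3568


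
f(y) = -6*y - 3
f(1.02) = -9.12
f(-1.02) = 3.12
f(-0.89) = 2.34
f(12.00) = -75.00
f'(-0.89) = -6.00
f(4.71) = -31.26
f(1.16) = -9.96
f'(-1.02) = -6.00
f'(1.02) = -6.00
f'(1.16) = -6.00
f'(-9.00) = -6.00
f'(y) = -6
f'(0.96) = -6.00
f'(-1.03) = -6.00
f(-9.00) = 51.00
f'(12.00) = -6.00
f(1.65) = -12.90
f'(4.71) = -6.00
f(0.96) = -8.76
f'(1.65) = -6.00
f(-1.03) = 3.18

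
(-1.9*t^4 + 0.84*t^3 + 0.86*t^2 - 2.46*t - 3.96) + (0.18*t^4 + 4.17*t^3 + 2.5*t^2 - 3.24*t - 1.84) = -1.72*t^4 + 5.01*t^3 + 3.36*t^2 - 5.7*t - 5.8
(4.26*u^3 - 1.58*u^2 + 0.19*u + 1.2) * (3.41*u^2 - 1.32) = 14.5266*u^5 - 5.3878*u^4 - 4.9753*u^3 + 6.1776*u^2 - 0.2508*u - 1.584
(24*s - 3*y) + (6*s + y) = 30*s - 2*y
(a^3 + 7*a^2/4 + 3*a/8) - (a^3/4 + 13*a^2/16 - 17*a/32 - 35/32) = 3*a^3/4 + 15*a^2/16 + 29*a/32 + 35/32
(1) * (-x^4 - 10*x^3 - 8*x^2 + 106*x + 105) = -x^4 - 10*x^3 - 8*x^2 + 106*x + 105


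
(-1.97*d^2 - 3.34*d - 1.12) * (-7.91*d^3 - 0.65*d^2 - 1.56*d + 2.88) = 15.5827*d^5 + 27.6999*d^4 + 14.1034*d^3 + 0.2648*d^2 - 7.872*d - 3.2256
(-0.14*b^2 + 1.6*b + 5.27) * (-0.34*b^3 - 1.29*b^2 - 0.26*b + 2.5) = 0.0476*b^5 - 0.3634*b^4 - 3.8194*b^3 - 7.5643*b^2 + 2.6298*b + 13.175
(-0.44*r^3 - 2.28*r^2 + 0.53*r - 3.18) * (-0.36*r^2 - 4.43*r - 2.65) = 0.1584*r^5 + 2.77*r^4 + 11.0756*r^3 + 4.8389*r^2 + 12.6829*r + 8.427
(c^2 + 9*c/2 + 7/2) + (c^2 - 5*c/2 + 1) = 2*c^2 + 2*c + 9/2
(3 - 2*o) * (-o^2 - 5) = 2*o^3 - 3*o^2 + 10*o - 15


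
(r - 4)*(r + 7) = r^2 + 3*r - 28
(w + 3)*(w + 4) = w^2 + 7*w + 12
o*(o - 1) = o^2 - o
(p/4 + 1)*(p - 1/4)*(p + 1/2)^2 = p^4/4 + 19*p^3/16 + 3*p^2/4 - p/64 - 1/16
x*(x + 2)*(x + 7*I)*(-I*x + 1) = -I*x^4 + 8*x^3 - 2*I*x^3 + 16*x^2 + 7*I*x^2 + 14*I*x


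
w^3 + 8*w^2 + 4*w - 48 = (w - 2)*(w + 4)*(w + 6)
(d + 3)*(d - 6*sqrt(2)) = d^2 - 6*sqrt(2)*d + 3*d - 18*sqrt(2)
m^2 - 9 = (m - 3)*(m + 3)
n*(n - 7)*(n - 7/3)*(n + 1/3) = n^4 - 9*n^3 + 119*n^2/9 + 49*n/9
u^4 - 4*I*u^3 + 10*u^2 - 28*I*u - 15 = (u - 5*I)*(u - I)^2*(u + 3*I)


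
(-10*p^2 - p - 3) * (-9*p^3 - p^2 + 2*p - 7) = 90*p^5 + 19*p^4 + 8*p^3 + 71*p^2 + p + 21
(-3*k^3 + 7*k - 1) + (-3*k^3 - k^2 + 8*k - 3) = -6*k^3 - k^2 + 15*k - 4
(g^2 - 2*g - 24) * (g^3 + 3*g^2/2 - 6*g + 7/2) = g^5 - g^4/2 - 33*g^3 - 41*g^2/2 + 137*g - 84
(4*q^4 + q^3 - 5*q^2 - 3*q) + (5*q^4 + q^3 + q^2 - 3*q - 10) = 9*q^4 + 2*q^3 - 4*q^2 - 6*q - 10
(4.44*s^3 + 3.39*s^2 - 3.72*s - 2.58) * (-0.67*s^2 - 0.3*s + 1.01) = -2.9748*s^5 - 3.6033*s^4 + 5.9598*s^3 + 6.2685*s^2 - 2.9832*s - 2.6058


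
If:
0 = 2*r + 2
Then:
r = -1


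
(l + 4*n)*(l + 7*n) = l^2 + 11*l*n + 28*n^2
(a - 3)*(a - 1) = a^2 - 4*a + 3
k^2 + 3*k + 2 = (k + 1)*(k + 2)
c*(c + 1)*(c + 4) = c^3 + 5*c^2 + 4*c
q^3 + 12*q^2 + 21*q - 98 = (q - 2)*(q + 7)^2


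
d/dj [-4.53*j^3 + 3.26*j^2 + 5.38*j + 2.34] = -13.59*j^2 + 6.52*j + 5.38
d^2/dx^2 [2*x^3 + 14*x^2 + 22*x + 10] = 12*x + 28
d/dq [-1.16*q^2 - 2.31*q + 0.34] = -2.32*q - 2.31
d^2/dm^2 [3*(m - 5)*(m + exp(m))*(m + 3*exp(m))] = 12*m^2*exp(m) + 36*m*exp(2*m) - 12*m*exp(m) + 18*m - 144*exp(2*m) - 96*exp(m) - 30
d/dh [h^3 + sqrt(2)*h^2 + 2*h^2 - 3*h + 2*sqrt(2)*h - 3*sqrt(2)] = 3*h^2 + 2*sqrt(2)*h + 4*h - 3 + 2*sqrt(2)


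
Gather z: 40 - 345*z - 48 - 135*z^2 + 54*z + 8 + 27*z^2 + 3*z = -108*z^2 - 288*z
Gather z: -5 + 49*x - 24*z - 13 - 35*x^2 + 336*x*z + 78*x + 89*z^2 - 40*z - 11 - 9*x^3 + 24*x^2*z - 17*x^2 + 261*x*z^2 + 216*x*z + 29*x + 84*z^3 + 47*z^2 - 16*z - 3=-9*x^3 - 52*x^2 + 156*x + 84*z^3 + z^2*(261*x + 136) + z*(24*x^2 + 552*x - 80) - 32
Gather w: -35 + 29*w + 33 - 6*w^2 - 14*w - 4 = -6*w^2 + 15*w - 6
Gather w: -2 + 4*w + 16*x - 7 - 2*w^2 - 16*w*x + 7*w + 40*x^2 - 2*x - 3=-2*w^2 + w*(11 - 16*x) + 40*x^2 + 14*x - 12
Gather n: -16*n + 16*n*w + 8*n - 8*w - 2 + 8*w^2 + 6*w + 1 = n*(16*w - 8) + 8*w^2 - 2*w - 1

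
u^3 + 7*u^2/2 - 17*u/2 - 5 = (u - 2)*(u + 1/2)*(u + 5)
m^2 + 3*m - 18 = (m - 3)*(m + 6)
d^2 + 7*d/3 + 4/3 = (d + 1)*(d + 4/3)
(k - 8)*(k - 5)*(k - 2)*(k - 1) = k^4 - 16*k^3 + 81*k^2 - 146*k + 80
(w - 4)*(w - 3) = w^2 - 7*w + 12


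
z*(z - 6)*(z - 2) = z^3 - 8*z^2 + 12*z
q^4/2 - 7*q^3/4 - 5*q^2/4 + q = q*(q/2 + 1/2)*(q - 4)*(q - 1/2)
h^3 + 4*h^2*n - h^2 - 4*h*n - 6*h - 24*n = (h - 3)*(h + 2)*(h + 4*n)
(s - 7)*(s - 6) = s^2 - 13*s + 42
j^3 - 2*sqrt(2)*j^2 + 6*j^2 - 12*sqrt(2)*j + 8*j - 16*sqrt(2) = (j + 2)*(j + 4)*(j - 2*sqrt(2))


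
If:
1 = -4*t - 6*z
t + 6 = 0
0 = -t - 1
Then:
No Solution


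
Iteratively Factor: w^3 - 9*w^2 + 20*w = (w - 4)*(w^2 - 5*w) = (w - 5)*(w - 4)*(w)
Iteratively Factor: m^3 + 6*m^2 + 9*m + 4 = (m + 1)*(m^2 + 5*m + 4) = (m + 1)*(m + 4)*(m + 1)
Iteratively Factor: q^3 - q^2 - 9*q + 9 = (q - 3)*(q^2 + 2*q - 3) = (q - 3)*(q - 1)*(q + 3)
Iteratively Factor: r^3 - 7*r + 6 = (r - 1)*(r^2 + r - 6) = (r - 1)*(r + 3)*(r - 2)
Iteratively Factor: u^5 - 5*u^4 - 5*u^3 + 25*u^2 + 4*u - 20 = (u - 1)*(u^4 - 4*u^3 - 9*u^2 + 16*u + 20) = (u - 1)*(u + 2)*(u^3 - 6*u^2 + 3*u + 10) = (u - 1)*(u + 1)*(u + 2)*(u^2 - 7*u + 10) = (u - 2)*(u - 1)*(u + 1)*(u + 2)*(u - 5)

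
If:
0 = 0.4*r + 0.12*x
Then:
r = -0.3*x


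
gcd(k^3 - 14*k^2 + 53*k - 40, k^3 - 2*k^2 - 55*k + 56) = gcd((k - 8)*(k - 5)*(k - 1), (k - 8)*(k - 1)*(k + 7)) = k^2 - 9*k + 8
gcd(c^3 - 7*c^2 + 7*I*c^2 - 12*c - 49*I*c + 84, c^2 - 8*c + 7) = c - 7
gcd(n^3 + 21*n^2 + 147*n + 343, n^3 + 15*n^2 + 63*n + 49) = n^2 + 14*n + 49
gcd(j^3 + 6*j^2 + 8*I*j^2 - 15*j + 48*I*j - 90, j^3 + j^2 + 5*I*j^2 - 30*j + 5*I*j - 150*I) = j^2 + j*(6 + 5*I) + 30*I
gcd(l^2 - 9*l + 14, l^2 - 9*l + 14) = l^2 - 9*l + 14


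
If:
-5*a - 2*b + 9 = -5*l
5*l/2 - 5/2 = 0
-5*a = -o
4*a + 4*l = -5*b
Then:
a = 78/17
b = -76/17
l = 1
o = 390/17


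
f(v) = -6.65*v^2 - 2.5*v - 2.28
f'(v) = -13.3*v - 2.5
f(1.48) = -20.55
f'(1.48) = -22.18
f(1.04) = -12.07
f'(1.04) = -16.33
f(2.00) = -33.88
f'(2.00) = -29.10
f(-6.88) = -299.85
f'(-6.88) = 89.00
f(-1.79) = -19.11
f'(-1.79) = 21.31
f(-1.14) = -8.07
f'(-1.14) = 12.66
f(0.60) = -6.17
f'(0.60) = -10.48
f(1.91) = -31.31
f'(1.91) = -27.90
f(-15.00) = -1461.03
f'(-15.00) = 197.00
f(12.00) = -989.88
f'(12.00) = -162.10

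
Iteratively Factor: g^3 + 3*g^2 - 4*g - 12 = (g + 3)*(g^2 - 4) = (g - 2)*(g + 3)*(g + 2)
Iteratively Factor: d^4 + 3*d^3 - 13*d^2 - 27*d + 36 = (d + 3)*(d^3 - 13*d + 12) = (d + 3)*(d + 4)*(d^2 - 4*d + 3) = (d - 1)*(d + 3)*(d + 4)*(d - 3)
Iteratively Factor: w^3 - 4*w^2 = (w)*(w^2 - 4*w) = w*(w - 4)*(w)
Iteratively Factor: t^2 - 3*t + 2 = (t - 1)*(t - 2)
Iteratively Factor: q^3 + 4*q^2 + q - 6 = (q + 2)*(q^2 + 2*q - 3) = (q - 1)*(q + 2)*(q + 3)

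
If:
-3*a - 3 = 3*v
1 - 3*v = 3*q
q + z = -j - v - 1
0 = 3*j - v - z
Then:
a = 4*z + 3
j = -z - 4/3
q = 4*z + 13/3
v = -4*z - 4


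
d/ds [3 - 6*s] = -6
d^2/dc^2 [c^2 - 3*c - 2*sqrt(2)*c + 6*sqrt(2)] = 2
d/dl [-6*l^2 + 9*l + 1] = 9 - 12*l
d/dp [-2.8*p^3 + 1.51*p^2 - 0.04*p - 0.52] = -8.4*p^2 + 3.02*p - 0.04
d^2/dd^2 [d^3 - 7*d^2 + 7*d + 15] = 6*d - 14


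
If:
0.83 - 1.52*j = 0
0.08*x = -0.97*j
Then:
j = 0.55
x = -6.62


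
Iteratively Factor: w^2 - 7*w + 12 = (w - 3)*(w - 4)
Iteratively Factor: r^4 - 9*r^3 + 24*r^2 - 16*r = (r - 1)*(r^3 - 8*r^2 + 16*r) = (r - 4)*(r - 1)*(r^2 - 4*r) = r*(r - 4)*(r - 1)*(r - 4)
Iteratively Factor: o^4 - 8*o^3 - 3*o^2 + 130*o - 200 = (o - 5)*(o^3 - 3*o^2 - 18*o + 40) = (o - 5)*(o - 2)*(o^2 - o - 20) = (o - 5)^2*(o - 2)*(o + 4)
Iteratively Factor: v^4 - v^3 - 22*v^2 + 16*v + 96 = (v + 2)*(v^3 - 3*v^2 - 16*v + 48) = (v - 4)*(v + 2)*(v^2 + v - 12) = (v - 4)*(v + 2)*(v + 4)*(v - 3)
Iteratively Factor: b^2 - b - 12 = (b + 3)*(b - 4)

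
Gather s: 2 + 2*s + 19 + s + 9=3*s + 30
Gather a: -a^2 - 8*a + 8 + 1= -a^2 - 8*a + 9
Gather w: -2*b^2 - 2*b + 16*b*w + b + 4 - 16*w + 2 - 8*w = -2*b^2 - b + w*(16*b - 24) + 6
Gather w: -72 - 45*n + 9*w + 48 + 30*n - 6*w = -15*n + 3*w - 24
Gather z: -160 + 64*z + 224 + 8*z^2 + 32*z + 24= 8*z^2 + 96*z + 88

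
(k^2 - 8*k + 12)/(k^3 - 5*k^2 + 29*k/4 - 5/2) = 4*(k - 6)/(4*k^2 - 12*k + 5)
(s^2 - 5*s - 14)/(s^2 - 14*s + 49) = (s + 2)/(s - 7)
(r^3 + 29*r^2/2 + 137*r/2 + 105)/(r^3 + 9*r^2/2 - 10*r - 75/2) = (2*r^2 + 19*r + 42)/(2*r^2 - r - 15)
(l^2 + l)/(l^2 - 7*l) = (l + 1)/(l - 7)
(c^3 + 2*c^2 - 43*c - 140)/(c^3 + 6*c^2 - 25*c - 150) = (c^2 - 3*c - 28)/(c^2 + c - 30)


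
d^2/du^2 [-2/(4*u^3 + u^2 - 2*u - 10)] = 4*((12*u + 1)*(4*u^3 + u^2 - 2*u - 10) - 4*(6*u^2 + u - 1)^2)/(4*u^3 + u^2 - 2*u - 10)^3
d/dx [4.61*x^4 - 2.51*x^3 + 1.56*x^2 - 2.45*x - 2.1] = 18.44*x^3 - 7.53*x^2 + 3.12*x - 2.45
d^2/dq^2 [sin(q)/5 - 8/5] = -sin(q)/5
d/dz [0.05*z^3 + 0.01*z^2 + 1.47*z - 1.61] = 0.15*z^2 + 0.02*z + 1.47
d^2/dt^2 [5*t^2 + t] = 10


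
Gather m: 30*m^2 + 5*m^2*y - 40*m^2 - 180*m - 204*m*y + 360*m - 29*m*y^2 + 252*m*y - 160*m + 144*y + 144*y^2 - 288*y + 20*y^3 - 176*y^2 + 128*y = m^2*(5*y - 10) + m*(-29*y^2 + 48*y + 20) + 20*y^3 - 32*y^2 - 16*y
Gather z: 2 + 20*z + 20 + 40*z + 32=60*z + 54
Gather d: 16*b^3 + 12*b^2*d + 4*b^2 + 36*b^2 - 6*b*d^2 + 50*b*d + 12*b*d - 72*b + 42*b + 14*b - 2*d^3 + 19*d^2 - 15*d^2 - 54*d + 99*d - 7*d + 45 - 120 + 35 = 16*b^3 + 40*b^2 - 16*b - 2*d^3 + d^2*(4 - 6*b) + d*(12*b^2 + 62*b + 38) - 40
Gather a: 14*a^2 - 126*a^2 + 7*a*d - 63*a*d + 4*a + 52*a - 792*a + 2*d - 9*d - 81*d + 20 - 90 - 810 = -112*a^2 + a*(-56*d - 736) - 88*d - 880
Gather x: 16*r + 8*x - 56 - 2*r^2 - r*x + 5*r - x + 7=-2*r^2 + 21*r + x*(7 - r) - 49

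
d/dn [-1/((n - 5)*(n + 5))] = 2*n/((n - 5)^2*(n + 5)^2)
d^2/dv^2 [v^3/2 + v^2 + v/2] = 3*v + 2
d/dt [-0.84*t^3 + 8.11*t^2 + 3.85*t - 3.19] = -2.52*t^2 + 16.22*t + 3.85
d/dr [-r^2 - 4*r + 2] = -2*r - 4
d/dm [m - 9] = 1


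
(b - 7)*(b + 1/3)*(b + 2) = b^3 - 14*b^2/3 - 47*b/3 - 14/3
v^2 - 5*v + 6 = (v - 3)*(v - 2)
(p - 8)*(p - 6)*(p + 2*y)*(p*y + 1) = p^4*y + 2*p^3*y^2 - 14*p^3*y + p^3 - 28*p^2*y^2 + 50*p^2*y - 14*p^2 + 96*p*y^2 - 28*p*y + 48*p + 96*y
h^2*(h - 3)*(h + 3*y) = h^4 + 3*h^3*y - 3*h^3 - 9*h^2*y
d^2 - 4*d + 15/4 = (d - 5/2)*(d - 3/2)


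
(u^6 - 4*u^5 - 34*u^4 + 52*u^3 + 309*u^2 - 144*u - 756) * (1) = u^6 - 4*u^5 - 34*u^4 + 52*u^3 + 309*u^2 - 144*u - 756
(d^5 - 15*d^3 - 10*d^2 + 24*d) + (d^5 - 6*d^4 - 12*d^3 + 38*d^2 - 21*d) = 2*d^5 - 6*d^4 - 27*d^3 + 28*d^2 + 3*d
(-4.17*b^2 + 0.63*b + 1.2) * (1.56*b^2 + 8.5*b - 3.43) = -6.5052*b^4 - 34.4622*b^3 + 21.5301*b^2 + 8.0391*b - 4.116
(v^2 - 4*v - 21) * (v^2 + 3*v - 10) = v^4 - v^3 - 43*v^2 - 23*v + 210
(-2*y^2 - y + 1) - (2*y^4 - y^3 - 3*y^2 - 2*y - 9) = -2*y^4 + y^3 + y^2 + y + 10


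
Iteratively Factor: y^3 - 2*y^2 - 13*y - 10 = (y + 1)*(y^2 - 3*y - 10) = (y + 1)*(y + 2)*(y - 5)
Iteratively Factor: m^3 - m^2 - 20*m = (m + 4)*(m^2 - 5*m) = m*(m + 4)*(m - 5)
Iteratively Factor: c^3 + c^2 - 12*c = (c)*(c^2 + c - 12) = c*(c + 4)*(c - 3)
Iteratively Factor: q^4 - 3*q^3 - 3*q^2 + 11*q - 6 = (q - 1)*(q^3 - 2*q^2 - 5*q + 6) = (q - 3)*(q - 1)*(q^2 + q - 2) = (q - 3)*(q - 1)*(q + 2)*(q - 1)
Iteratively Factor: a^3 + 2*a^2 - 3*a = (a + 3)*(a^2 - a) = (a - 1)*(a + 3)*(a)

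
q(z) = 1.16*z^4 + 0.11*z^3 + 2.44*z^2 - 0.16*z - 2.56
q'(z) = 4.64*z^3 + 0.33*z^2 + 4.88*z - 0.16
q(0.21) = -2.48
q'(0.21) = 0.92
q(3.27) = 159.49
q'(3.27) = 181.57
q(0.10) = -2.55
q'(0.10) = 0.34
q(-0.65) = -1.25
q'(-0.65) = -4.47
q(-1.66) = 12.73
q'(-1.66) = -28.58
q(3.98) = 333.45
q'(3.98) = 317.02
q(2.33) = 45.89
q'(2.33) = 71.69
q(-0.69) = -1.06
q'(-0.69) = -4.89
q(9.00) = 7884.59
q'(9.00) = 3453.05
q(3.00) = 115.85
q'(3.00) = 142.73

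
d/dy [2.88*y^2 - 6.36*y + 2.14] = 5.76*y - 6.36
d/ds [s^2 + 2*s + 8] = 2*s + 2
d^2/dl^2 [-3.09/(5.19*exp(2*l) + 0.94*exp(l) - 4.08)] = (-3.09*(10.38*exp(l) + 0.94)*(20.76*exp(l) + 1.88)*exp(l) + (64.1484*exp(l) + 2.9046)*(5.19*exp(2*l) + 0.94*exp(l) - 4.08))*exp(l)/(5.19*exp(2*l) + 0.94*exp(l) - 4.08)^3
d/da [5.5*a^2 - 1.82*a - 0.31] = 11.0*a - 1.82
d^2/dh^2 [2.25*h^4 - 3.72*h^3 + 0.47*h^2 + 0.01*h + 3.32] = 27.0*h^2 - 22.32*h + 0.94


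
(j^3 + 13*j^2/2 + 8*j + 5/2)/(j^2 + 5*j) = j + 3/2 + 1/(2*j)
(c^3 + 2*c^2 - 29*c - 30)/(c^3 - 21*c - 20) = (c + 6)/(c + 4)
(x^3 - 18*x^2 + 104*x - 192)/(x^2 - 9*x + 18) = (x^2 - 12*x + 32)/(x - 3)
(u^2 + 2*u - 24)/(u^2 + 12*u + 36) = (u - 4)/(u + 6)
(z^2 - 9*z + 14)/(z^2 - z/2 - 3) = 2*(z - 7)/(2*z + 3)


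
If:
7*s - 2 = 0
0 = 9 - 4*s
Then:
No Solution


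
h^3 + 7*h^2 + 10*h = h*(h + 2)*(h + 5)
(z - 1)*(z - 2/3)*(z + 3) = z^3 + 4*z^2/3 - 13*z/3 + 2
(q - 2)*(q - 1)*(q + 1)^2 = q^4 - q^3 - 3*q^2 + q + 2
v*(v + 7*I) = v^2 + 7*I*v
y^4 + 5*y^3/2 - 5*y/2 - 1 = (y - 1)*(y + 1/2)*(y + 1)*(y + 2)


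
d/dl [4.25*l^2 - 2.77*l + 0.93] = 8.5*l - 2.77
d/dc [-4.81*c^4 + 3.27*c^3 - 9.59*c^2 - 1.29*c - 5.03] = -19.24*c^3 + 9.81*c^2 - 19.18*c - 1.29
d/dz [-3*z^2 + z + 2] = 1 - 6*z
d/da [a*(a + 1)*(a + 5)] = 3*a^2 + 12*a + 5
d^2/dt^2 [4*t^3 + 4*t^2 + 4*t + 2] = 24*t + 8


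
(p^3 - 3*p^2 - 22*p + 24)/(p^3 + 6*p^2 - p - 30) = (p^3 - 3*p^2 - 22*p + 24)/(p^3 + 6*p^2 - p - 30)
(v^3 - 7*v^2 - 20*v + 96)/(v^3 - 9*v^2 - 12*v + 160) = (v - 3)/(v - 5)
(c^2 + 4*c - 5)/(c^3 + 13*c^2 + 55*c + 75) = (c - 1)/(c^2 + 8*c + 15)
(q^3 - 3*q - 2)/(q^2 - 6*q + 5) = (q^3 - 3*q - 2)/(q^2 - 6*q + 5)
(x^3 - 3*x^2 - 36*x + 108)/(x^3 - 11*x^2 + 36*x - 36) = (x + 6)/(x - 2)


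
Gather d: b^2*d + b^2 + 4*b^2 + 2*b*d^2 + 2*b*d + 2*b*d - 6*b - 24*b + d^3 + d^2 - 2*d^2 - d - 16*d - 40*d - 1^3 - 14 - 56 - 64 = 5*b^2 - 30*b + d^3 + d^2*(2*b - 1) + d*(b^2 + 4*b - 57) - 135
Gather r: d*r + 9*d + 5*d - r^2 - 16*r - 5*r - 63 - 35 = 14*d - r^2 + r*(d - 21) - 98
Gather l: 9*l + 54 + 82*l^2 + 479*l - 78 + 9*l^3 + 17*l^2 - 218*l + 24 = 9*l^3 + 99*l^2 + 270*l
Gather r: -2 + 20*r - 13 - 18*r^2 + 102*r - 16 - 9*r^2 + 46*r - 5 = -27*r^2 + 168*r - 36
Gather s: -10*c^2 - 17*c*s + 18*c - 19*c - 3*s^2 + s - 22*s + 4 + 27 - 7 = -10*c^2 - c - 3*s^2 + s*(-17*c - 21) + 24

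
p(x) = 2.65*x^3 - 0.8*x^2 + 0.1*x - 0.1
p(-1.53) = -11.62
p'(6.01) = 277.64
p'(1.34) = 12.23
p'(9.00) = 629.65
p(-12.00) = -4695.70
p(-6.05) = -616.82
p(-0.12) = -0.13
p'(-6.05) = 300.77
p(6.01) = 546.87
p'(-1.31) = 15.84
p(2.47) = 35.20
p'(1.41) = 13.65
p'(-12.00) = 1164.10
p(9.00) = 1867.85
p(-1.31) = -7.56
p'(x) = 7.95*x^2 - 1.6*x + 0.1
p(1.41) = 5.88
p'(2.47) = 44.65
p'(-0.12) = 0.41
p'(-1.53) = 21.16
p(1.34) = 4.97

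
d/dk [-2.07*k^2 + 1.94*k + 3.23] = 1.94 - 4.14*k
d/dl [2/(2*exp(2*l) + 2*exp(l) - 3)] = (-8*exp(l) - 4)*exp(l)/(2*exp(2*l) + 2*exp(l) - 3)^2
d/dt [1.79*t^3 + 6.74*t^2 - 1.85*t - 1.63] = 5.37*t^2 + 13.48*t - 1.85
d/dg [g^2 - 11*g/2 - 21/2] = 2*g - 11/2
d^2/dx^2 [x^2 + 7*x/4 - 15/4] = 2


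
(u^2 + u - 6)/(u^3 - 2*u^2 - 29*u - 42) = (u - 2)/(u^2 - 5*u - 14)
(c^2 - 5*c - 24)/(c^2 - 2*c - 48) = (c + 3)/(c + 6)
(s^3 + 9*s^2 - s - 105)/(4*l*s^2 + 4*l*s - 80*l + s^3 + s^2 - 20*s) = (s^2 + 4*s - 21)/(4*l*s - 16*l + s^2 - 4*s)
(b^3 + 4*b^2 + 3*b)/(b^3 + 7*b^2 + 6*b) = (b + 3)/(b + 6)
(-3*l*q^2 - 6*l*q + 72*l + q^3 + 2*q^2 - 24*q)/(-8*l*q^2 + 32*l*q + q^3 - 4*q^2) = (-3*l*q - 18*l + q^2 + 6*q)/(q*(-8*l + q))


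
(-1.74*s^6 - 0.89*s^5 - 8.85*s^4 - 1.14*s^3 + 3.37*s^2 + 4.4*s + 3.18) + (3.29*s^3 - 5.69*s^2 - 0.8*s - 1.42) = -1.74*s^6 - 0.89*s^5 - 8.85*s^4 + 2.15*s^3 - 2.32*s^2 + 3.6*s + 1.76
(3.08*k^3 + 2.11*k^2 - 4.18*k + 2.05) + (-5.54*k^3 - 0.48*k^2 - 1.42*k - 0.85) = -2.46*k^3 + 1.63*k^2 - 5.6*k + 1.2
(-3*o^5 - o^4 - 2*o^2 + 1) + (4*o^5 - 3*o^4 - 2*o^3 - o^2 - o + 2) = o^5 - 4*o^4 - 2*o^3 - 3*o^2 - o + 3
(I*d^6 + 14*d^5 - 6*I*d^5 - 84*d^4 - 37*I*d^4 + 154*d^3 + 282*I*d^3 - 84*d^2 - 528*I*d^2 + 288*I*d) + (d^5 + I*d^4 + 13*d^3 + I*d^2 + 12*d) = I*d^6 + 15*d^5 - 6*I*d^5 - 84*d^4 - 36*I*d^4 + 167*d^3 + 282*I*d^3 - 84*d^2 - 527*I*d^2 + 12*d + 288*I*d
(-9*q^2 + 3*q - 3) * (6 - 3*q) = 27*q^3 - 63*q^2 + 27*q - 18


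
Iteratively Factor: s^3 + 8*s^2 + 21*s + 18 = (s + 3)*(s^2 + 5*s + 6) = (s + 2)*(s + 3)*(s + 3)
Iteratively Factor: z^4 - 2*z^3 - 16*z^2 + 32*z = (z)*(z^3 - 2*z^2 - 16*z + 32) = z*(z + 4)*(z^2 - 6*z + 8) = z*(z - 4)*(z + 4)*(z - 2)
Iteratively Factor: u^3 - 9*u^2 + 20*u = (u - 4)*(u^2 - 5*u) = u*(u - 4)*(u - 5)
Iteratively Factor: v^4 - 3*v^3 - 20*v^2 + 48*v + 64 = (v - 4)*(v^3 + v^2 - 16*v - 16) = (v - 4)*(v + 1)*(v^2 - 16) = (v - 4)*(v + 1)*(v + 4)*(v - 4)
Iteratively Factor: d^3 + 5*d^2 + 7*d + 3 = (d + 3)*(d^2 + 2*d + 1) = (d + 1)*(d + 3)*(d + 1)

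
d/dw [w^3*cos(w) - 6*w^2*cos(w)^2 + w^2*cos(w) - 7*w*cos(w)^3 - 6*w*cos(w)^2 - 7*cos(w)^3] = -w^3*sin(w) - w^2*sin(w) + 6*w^2*sin(2*w) + 3*w^2*cos(w) + 21*w*sin(w)*cos(w)^2 + 6*w*sin(2*w) - 12*w*cos(w)^2 + 2*w*cos(w) + 21*sin(w)*cos(w)^2 - 7*cos(w)^3 - 6*cos(w)^2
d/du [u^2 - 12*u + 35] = 2*u - 12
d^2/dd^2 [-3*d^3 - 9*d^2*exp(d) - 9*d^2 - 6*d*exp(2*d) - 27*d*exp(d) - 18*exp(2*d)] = -9*d^2*exp(d) - 24*d*exp(2*d) - 63*d*exp(d) - 18*d - 96*exp(2*d) - 72*exp(d) - 18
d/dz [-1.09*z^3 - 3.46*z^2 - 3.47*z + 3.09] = -3.27*z^2 - 6.92*z - 3.47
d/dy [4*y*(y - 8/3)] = 8*y - 32/3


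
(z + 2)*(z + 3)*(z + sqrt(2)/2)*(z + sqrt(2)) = z^4 + 3*sqrt(2)*z^3/2 + 5*z^3 + 7*z^2 + 15*sqrt(2)*z^2/2 + 5*z + 9*sqrt(2)*z + 6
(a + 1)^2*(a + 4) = a^3 + 6*a^2 + 9*a + 4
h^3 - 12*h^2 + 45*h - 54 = (h - 6)*(h - 3)^2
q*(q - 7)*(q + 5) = q^3 - 2*q^2 - 35*q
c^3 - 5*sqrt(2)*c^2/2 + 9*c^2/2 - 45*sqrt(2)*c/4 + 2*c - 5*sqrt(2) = (c + 1/2)*(c + 4)*(c - 5*sqrt(2)/2)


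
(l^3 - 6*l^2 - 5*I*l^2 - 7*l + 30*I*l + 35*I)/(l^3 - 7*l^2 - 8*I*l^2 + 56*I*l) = (l^2 + l*(1 - 5*I) - 5*I)/(l*(l - 8*I))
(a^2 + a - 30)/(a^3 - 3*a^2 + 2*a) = (a^2 + a - 30)/(a*(a^2 - 3*a + 2))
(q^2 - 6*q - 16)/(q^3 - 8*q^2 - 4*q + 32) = 1/(q - 2)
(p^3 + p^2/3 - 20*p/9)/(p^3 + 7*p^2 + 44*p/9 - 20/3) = p*(3*p - 4)/(3*p^2 + 16*p - 12)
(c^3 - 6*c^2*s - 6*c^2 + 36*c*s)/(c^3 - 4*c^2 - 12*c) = (c - 6*s)/(c + 2)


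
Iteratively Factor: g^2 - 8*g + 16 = (g - 4)*(g - 4)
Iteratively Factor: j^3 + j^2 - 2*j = (j - 1)*(j^2 + 2*j) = j*(j - 1)*(j + 2)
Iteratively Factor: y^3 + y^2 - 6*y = (y - 2)*(y^2 + 3*y) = y*(y - 2)*(y + 3)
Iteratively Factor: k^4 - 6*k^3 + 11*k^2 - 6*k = (k - 1)*(k^3 - 5*k^2 + 6*k) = (k - 2)*(k - 1)*(k^2 - 3*k) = k*(k - 2)*(k - 1)*(k - 3)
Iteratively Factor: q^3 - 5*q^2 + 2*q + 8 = (q - 4)*(q^2 - q - 2) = (q - 4)*(q - 2)*(q + 1)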